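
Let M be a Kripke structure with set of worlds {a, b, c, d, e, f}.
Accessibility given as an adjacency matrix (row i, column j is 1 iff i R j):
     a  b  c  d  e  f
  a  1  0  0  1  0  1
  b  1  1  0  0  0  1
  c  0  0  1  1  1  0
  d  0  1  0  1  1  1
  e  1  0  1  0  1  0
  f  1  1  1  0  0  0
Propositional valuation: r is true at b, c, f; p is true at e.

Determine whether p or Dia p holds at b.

At b: p is false, Dia p is false, so p or Dia p is false.
  At b: Dia p requires p at some successor in {a, b, f}.
    At a: p is false.
    At b: p is false.
    At f: p is false.
  So Dia p is false at b.

No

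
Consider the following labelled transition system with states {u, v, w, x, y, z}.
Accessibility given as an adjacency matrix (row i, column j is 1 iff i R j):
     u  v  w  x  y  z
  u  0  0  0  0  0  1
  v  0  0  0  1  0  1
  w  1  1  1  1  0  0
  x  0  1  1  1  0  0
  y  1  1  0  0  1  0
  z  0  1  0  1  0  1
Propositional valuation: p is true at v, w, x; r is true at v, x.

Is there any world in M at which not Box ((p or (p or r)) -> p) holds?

Let φ = not Box ((p or (p or r)) -> p). Evaluate φ at each world:
  u (successors {z}): φ is false.
  v (successors {x, z}): φ is false.
  w (successors {u, v, w, x}): φ is false.
  x (successors {v, w, x}): φ is false.
  y (successors {u, v, y}): φ is false.
  z (successors {v, x, z}): φ is false.
For instance, at y:
  At y: Box ((p or (p or r)) -> p) is true, so not Box ((p or (p or r)) -> p) is false.
    At y: Box ((p or (p or r)) -> p) requires (p or (p or r)) -> p at every successor {u, v, y}.
      At u: (p or (p or r)) -> p is true.
      At v: (p or (p or r)) -> p is true.
      At y: (p or (p or r)) -> p is true.
    So Box ((p or (p or r)) -> p) is true at y.

No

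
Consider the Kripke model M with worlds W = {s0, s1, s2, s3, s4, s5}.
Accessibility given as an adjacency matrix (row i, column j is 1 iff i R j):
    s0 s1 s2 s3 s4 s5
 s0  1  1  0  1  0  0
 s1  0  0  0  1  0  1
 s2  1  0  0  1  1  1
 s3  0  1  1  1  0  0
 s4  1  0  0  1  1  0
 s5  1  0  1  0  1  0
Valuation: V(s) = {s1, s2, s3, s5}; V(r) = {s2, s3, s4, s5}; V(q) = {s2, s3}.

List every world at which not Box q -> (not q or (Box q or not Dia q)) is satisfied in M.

s0, s1, s4, s5

Let φ = not Box q -> (not q or (Box q or not Dia q)). Evaluate φ at each world:
  s0 (successors {s0, s1, s3}): φ is true.
  s1 (successors {s3, s5}): φ is true.
  s2 (successors {s0, s3, s4, s5}): φ is false.
  s3 (successors {s1, s2, s3}): φ is false.
  s4 (successors {s0, s3, s4}): φ is true.
  s5 (successors {s0, s2, s4}): φ is true.
For instance, at s5:
  At s5: not Box q is true, not q or (Box q or not Dia q) is true, so not Box q -> (not q or (Box q or not Dia q)) is true.
    At s5: Box q is false, so not Box q is true.
      At s5: Box q requires q at every successor {s0, s2, s4}.
        q fails at s0, so Box q is false at s5.
    At s5: not q is true, Box q or not Dia q is false, so not q or (Box q or not Dia q) is true.
      At s5: Box q is false, not Dia q is false, so Box q or not Dia q is false.
Satisfying worlds: {s0, s1, s4, s5}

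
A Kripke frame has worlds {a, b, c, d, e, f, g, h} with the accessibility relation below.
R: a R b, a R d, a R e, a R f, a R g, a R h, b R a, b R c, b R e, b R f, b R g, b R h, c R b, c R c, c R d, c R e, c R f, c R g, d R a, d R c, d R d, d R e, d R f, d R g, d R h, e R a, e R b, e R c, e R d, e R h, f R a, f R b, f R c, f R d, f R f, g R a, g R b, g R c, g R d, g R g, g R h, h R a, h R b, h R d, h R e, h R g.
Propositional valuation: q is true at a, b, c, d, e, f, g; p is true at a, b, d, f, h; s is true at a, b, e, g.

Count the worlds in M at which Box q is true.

Let φ = Box q. Evaluate φ at each world:
  a (successors {b, d, e, f, g, h}): φ is false.
  b (successors {a, c, e, f, g, h}): φ is false.
  c (successors {b, c, d, e, f, g}): φ is true.
  d (successors {a, c, d, e, f, g, h}): φ is false.
  e (successors {a, b, c, d, h}): φ is false.
  f (successors {a, b, c, d, f}): φ is true.
  g (successors {a, b, c, d, g, h}): φ is false.
  h (successors {a, b, d, e, g}): φ is true.
For instance, at d:
  At d: Box q requires q at every successor {a, c, d, e, f, g, h}.
    q fails at h, so Box q is false at d.
Satisfying worlds: {c, f, h}

3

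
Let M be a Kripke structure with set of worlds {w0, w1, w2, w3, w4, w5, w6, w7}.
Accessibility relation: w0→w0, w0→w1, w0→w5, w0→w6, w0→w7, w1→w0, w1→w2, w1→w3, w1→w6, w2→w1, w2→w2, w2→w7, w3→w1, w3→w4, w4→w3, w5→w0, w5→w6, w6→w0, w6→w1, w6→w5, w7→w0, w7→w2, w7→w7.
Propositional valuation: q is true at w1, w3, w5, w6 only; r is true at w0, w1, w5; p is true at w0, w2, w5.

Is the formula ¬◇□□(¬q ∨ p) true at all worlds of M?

Yes

Let φ = ¬◇□□(¬q ∨ p). Evaluate φ at each world:
  w0 (successors {w0, w1, w5, w6, w7}): φ is true.
  w1 (successors {w0, w2, w3, w6}): φ is true.
  w2 (successors {w1, w2, w7}): φ is true.
  w3 (successors {w1, w4}): φ is true.
  w4 (successors {w3}): φ is true.
  w5 (successors {w0, w6}): φ is true.
  w6 (successors {w0, w1, w5}): φ is true.
  w7 (successors {w0, w2, w7}): φ is true.
For instance, at w6:
  At w6: ◇□□(¬q ∨ p) is false, so ¬◇□□(¬q ∨ p) is true.
    At w6: ◇□□(¬q ∨ p) requires □□(¬q ∨ p) at some successor in {w0, w1, w5}.
      At w0: □□(¬q ∨ p) is false.
      At w1: □□(¬q ∨ p) is false.
      At w5: □□(¬q ∨ p) is false.
    So ◇□□(¬q ∨ p) is false at w6.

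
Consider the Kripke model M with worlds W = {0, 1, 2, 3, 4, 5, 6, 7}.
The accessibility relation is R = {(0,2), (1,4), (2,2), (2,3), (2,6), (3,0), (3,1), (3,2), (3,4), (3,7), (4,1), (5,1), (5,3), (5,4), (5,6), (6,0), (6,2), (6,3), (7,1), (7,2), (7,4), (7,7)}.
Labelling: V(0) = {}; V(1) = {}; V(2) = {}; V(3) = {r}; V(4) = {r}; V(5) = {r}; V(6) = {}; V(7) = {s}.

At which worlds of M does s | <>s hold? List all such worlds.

3, 7

Recall that <>ψ holds at a world iff ψ holds at some accessible world.
Let φ = s | <>s. Evaluate φ at each world:
  0 (successors {2}): φ is false.
  1 (successors {4}): φ is false.
  2 (successors {2, 3, 6}): φ is false.
  3 (successors {0, 1, 2, 4, 7}): φ is true.
  4 (successors {1}): φ is false.
  5 (successors {1, 3, 4, 6}): φ is false.
  6 (successors {0, 2, 3}): φ is false.
  7 (successors {1, 2, 4, 7}): φ is true.
For instance, at 3:
  At 3: s is false, <>s is true, so s | <>s is true.
    At 3: <>s requires s at some successor in {0, 1, 2, 4, 7}.
      s holds at 7, so <>s is true at 3.
Satisfying worlds: {3, 7}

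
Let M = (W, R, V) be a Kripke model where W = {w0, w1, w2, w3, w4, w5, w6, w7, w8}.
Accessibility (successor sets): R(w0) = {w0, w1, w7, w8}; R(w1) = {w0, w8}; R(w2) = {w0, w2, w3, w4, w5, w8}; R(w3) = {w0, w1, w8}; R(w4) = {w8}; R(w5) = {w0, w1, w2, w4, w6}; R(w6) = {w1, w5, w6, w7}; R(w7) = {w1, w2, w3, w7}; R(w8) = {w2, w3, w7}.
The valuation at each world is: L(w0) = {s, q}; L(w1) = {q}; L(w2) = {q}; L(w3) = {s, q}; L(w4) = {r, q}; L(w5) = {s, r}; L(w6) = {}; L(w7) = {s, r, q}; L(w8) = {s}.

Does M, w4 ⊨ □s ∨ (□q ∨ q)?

Yes

At w4: □s is true, □q ∨ q is true, so □s ∨ (□q ∨ q) is true.
  At w4: □s requires s at every successor {w8}.
    At w8: s is true.
  So □s is true at w4.
  At w4: □q is false, q is true, so □q ∨ q is true.
    At w4: □q requires q at every successor {w8}.
      q fails at w8, so □q is false at w4.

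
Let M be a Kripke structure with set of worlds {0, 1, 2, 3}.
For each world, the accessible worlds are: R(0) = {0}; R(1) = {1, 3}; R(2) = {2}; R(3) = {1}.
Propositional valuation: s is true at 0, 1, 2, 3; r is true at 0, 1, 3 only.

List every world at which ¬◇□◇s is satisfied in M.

none

Let φ = ¬◇□◇s. Evaluate φ at each world:
  0 (successors {0}): φ is false.
  1 (successors {1, 3}): φ is false.
  2 (successors {2}): φ is false.
  3 (successors {1}): φ is false.
For instance, at 1:
  At 1: ◇□◇s is true, so ¬◇□◇s is false.
    At 1: ◇□◇s requires □◇s at some successor in {1, 3}.
      □◇s holds at 1, so ◇□◇s is true at 1.
Satisfying worlds: none.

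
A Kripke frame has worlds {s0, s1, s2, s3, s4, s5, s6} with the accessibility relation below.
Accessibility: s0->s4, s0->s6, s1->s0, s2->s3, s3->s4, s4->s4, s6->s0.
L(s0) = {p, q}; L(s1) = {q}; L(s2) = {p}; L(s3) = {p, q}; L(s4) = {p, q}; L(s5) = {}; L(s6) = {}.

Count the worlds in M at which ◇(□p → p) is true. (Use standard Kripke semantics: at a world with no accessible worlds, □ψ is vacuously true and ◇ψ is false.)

6

Let φ = ◇(□p → p). Evaluate φ at each world:
  s0 (successors {s4, s6}): φ is true.
  s1 (successors {s0}): φ is true.
  s2 (successors {s3}): φ is true.
  s3 (successors {s4}): φ is true.
  s4 (successors {s4}): φ is true.
  s5 (successors ∅): φ is false.
  s6 (successors {s0}): φ is true.
For instance, at s6:
  At s6: ◇(□p → p) requires □p → p at some successor in {s0}.
    □p → p holds at s0, so ◇(□p → p) is true at s6.
      At s0: □p is false, p is true, so □p → p is true.
Satisfying worlds: {s0, s1, s2, s3, s4, s6}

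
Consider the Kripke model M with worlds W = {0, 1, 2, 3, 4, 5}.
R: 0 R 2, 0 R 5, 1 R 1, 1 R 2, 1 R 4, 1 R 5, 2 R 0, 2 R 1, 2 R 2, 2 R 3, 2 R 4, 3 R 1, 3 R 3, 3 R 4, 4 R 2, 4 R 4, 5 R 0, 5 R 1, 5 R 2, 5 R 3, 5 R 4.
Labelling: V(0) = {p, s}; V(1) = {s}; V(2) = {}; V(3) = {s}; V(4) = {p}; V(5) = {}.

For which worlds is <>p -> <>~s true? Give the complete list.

0, 1, 2, 3, 4, 5

Let φ = <>p -> <>~s. Evaluate φ at each world:
  0 (successors {2, 5}): φ is true.
  1 (successors {1, 2, 4, 5}): φ is true.
  2 (successors {0, 1, 2, 3, 4}): φ is true.
  3 (successors {1, 3, 4}): φ is true.
  4 (successors {2, 4}): φ is true.
  5 (successors {0, 1, 2, 3, 4}): φ is true.
For instance, at 1:
  At 1: <>p is true, <>~s is true, so <>p -> <>~s is true.
    At 1: <>p requires p at some successor in {1, 2, 4, 5}.
      p holds at 4, so <>p is true at 1.
    At 1: <>~s requires ~s at some successor in {1, 2, 4, 5}.
      ~s holds at 2, so <>~s is true at 1.
Satisfying worlds: {0, 1, 2, 3, 4, 5}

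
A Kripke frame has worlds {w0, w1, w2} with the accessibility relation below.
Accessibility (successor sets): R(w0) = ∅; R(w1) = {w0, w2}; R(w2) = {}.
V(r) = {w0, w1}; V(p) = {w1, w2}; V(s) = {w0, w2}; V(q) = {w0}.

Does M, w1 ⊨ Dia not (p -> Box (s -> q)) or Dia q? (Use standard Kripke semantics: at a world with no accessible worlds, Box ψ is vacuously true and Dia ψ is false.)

Recall that Box ψ holds at a world iff ψ holds at every accessible world, and Dia ψ holds iff ψ holds at some accessible world.
At w1: Dia not (p -> Box (s -> q)) is false, Dia q is true, so Dia not (p -> Box (s -> q)) or Dia q is true.
  At w1: Dia not (p -> Box (s -> q)) requires not (p -> Box (s -> q)) at some successor in {w0, w2}.
    At w0: not (p -> Box (s -> q)) is false.
    At w2: not (p -> Box (s -> q)) is false.
  So Dia not (p -> Box (s -> q)) is false at w1.
  At w1: Dia q requires q at some successor in {w0, w2}.
    q holds at w0, so Dia q is true at w1.

Yes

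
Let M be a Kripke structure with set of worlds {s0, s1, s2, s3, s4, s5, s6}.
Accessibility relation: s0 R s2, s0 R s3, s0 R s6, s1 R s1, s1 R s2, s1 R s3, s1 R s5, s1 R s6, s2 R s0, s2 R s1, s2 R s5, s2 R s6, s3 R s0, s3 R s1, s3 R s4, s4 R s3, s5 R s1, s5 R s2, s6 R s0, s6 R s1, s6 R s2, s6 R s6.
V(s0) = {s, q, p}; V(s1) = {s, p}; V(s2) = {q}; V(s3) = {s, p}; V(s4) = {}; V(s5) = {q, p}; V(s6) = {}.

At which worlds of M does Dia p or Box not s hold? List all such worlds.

s0, s1, s2, s3, s4, s5, s6

Let φ = Dia p or Box not s. Evaluate φ at each world:
  s0 (successors {s2, s3, s6}): φ is true.
  s1 (successors {s1, s2, s3, s5, s6}): φ is true.
  s2 (successors {s0, s1, s5, s6}): φ is true.
  s3 (successors {s0, s1, s4}): φ is true.
  s4 (successors {s3}): φ is true.
  s5 (successors {s1, s2}): φ is true.
  s6 (successors {s0, s1, s2, s6}): φ is true.
For instance, at s1:
  At s1: Dia p is true, Box not s is false, so Dia p or Box not s is true.
    At s1: Dia p requires p at some successor in {s1, s2, s3, s5, s6}.
      p holds at s1, so Dia p is true at s1.
    At s1: Box not s requires not s at every successor {s1, s2, s3, s5, s6}.
      not s fails at s1, so Box not s is false at s1.
Satisfying worlds: {s0, s1, s2, s3, s4, s5, s6}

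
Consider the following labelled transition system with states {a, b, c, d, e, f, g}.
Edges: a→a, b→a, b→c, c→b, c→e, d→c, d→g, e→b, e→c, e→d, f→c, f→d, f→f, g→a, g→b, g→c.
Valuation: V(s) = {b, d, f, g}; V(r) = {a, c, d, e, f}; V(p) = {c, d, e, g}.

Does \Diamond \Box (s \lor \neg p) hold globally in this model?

No

Let φ = \Diamond \Box (s \lor \neg p). Evaluate φ at each world:
  a (successors {a}): φ is true.
  b (successors {a, c}): φ is true.
  c (successors {b, e}): φ is false.
  d (successors {c, g}): φ is false.
  e (successors {b, c, d}): φ is false.
  f (successors {c, d, f}): φ is false.
  g (successors {a, b, c}): φ is true.
Detail at c (counterexample):
  At c: \Diamond \Box (s \lor \neg p) requires \Box (s \lor \neg p) at some successor in {b, e}.
    At b: \Box (s \lor \neg p) is false.
    At e: \Box (s \lor \neg p) is false.
  So \Diamond \Box (s \lor \neg p) is false at c.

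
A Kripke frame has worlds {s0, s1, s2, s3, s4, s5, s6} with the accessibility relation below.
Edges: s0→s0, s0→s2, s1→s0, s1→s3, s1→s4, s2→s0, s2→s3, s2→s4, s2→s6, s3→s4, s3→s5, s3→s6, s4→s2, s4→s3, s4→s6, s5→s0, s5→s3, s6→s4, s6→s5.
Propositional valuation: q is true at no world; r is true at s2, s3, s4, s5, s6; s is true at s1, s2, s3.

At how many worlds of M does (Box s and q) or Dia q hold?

Let φ = (Box s and q) or Dia q. Evaluate φ at each world:
  s0 (successors {s0, s2}): φ is false.
  s1 (successors {s0, s3, s4}): φ is false.
  s2 (successors {s0, s3, s4, s6}): φ is false.
  s3 (successors {s4, s5, s6}): φ is false.
  s4 (successors {s2, s3, s6}): φ is false.
  s5 (successors {s0, s3}): φ is false.
  s6 (successors {s4, s5}): φ is false.
For instance, at s5:
  At s5: Box s and q is false, Dia q is false, so (Box s and q) or Dia q is false.
    At s5: Box s is false, q is false, so Box s and q is false.
      At s5: Box s requires s at every successor {s0, s3}.
        s fails at s0, so Box s is false at s5.
    At s5: Dia q requires q at some successor in {s0, s3}.
      At s0: q is false.
      At s3: q is false.
    So Dia q is false at s5.
Satisfying worlds: none.

0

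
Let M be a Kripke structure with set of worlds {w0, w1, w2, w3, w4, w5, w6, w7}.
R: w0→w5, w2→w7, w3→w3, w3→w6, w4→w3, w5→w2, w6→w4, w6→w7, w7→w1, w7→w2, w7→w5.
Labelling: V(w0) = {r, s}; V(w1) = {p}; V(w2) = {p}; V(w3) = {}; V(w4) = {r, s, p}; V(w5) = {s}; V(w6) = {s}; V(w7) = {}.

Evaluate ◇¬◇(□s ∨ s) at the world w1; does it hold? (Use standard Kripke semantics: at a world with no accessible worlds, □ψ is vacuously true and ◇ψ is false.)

At w1: no accessible worlds, so ◇¬◇(□s ∨ s) is false.

No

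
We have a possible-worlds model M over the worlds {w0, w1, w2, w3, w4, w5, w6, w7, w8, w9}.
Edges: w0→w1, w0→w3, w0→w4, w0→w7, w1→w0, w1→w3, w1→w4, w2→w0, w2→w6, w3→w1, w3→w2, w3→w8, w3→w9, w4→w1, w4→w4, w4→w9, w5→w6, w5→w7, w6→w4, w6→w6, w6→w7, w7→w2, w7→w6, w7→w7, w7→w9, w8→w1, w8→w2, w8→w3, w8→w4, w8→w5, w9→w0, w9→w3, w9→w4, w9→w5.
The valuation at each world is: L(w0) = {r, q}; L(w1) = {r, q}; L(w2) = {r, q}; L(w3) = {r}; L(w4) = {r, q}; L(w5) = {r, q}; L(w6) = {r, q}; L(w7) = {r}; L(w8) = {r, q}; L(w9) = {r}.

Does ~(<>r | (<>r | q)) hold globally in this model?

Let φ = ~(<>r | (<>r | q)). Evaluate φ at each world:
  w0 (successors {w1, w3, w4, w7}): φ is false.
  w1 (successors {w0, w3, w4}): φ is false.
  w2 (successors {w0, w6}): φ is false.
  w3 (successors {w1, w2, w8, w9}): φ is false.
  w4 (successors {w1, w4, w9}): φ is false.
  w5 (successors {w6, w7}): φ is false.
  w6 (successors {w4, w6, w7}): φ is false.
  w7 (successors {w2, w6, w7, w9}): φ is false.
  w8 (successors {w1, w2, w3, w4, w5}): φ is false.
  w9 (successors {w0, w3, w4, w5}): φ is false.
Detail at w0 (counterexample):
  At w0: <>r | (<>r | q) is true, so ~(<>r | (<>r | q)) is false.
    At w0: <>r is true, <>r | q is true, so <>r | (<>r | q) is true.
      At w0: <>r requires r at some successor in {w1, w3, w4, w7}.
        r holds at w1, so <>r is true at w0.
      At w0: <>r is true, q is true, so <>r | q is true.

No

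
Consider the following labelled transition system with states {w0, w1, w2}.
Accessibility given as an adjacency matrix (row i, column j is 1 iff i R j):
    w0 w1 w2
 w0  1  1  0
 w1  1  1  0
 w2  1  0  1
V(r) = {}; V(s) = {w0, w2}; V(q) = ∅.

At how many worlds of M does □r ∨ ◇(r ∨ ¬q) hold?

Let φ = □r ∨ ◇(r ∨ ¬q). Evaluate φ at each world:
  w0 (successors {w0, w1}): φ is true.
  w1 (successors {w0, w1}): φ is true.
  w2 (successors {w0, w2}): φ is true.
For instance, at w2:
  At w2: □r is false, ◇(r ∨ ¬q) is true, so □r ∨ ◇(r ∨ ¬q) is true.
    At w2: □r requires r at every successor {w0, w2}.
      r fails at w0, so □r is false at w2.
    At w2: ◇(r ∨ ¬q) requires r ∨ ¬q at some successor in {w0, w2}.
      r ∨ ¬q holds at w0, so ◇(r ∨ ¬q) is true at w2.
Satisfying worlds: {w0, w1, w2}

3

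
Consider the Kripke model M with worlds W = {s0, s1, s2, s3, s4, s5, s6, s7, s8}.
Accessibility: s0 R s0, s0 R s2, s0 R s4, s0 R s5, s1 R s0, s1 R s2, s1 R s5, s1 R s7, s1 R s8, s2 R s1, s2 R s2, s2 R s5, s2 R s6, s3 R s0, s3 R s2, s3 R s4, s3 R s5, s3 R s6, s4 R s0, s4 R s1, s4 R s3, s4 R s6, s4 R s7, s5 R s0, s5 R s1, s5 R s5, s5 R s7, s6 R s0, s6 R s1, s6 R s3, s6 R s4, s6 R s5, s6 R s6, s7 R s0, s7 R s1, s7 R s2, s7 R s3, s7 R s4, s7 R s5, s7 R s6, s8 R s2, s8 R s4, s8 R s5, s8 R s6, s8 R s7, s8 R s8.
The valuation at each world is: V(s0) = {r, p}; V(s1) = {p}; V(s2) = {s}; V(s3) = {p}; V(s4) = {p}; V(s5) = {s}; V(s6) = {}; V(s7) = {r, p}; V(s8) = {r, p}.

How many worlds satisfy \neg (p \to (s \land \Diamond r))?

6

Let φ = \neg (p \to (s \land \Diamond r)). Evaluate φ at each world:
  s0 (successors {s0, s2, s4, s5}): φ is true.
  s1 (successors {s0, s2, s5, s7, s8}): φ is true.
  s2 (successors {s1, s2, s5, s6}): φ is false.
  s3 (successors {s0, s2, s4, s5, s6}): φ is true.
  s4 (successors {s0, s1, s3, s6, s7}): φ is true.
  s5 (successors {s0, s1, s5, s7}): φ is false.
  s6 (successors {s0, s1, s3, s4, s5, s6}): φ is false.
  s7 (successors {s0, s1, s2, s3, s4, s5, s6}): φ is true.
  s8 (successors {s2, s4, s5, s6, s7, s8}): φ is true.
For instance, at s8:
  At s8: p \to (s \land \Diamond r) is false, so \neg (p \to (s \land \Diamond r)) is true.
    At s8: p is true, s \land \Diamond r is false, so p \to (s \land \Diamond r) is false.
      At s8: s is false, \Diamond r is true, so s \land \Diamond r is false.
Satisfying worlds: {s0, s1, s3, s4, s7, s8}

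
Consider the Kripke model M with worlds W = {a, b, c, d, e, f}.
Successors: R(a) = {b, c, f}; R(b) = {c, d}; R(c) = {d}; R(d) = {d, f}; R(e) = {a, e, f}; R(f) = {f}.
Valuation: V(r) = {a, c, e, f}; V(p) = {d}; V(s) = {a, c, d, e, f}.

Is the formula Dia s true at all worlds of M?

Let φ = Dia s. Evaluate φ at each world:
  a (successors {b, c, f}): φ is true.
  b (successors {c, d}): φ is true.
  c (successors {d}): φ is true.
  d (successors {d, f}): φ is true.
  e (successors {a, e, f}): φ is true.
  f (successors {f}): φ is true.
For instance, at d:
  At d: Dia s requires s at some successor in {d, f}.
    s holds at d, so Dia s is true at d.

Yes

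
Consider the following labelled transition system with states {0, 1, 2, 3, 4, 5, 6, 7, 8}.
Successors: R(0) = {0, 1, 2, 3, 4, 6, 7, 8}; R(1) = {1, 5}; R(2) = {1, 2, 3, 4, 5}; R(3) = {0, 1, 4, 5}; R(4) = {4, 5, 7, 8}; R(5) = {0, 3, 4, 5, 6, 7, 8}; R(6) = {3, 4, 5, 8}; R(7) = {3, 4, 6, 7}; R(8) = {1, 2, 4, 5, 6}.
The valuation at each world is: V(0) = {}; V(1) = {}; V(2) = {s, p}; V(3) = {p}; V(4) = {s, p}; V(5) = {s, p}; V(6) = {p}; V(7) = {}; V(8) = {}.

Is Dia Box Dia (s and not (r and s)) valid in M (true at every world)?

Recall that Box ψ holds at a world iff ψ holds at every accessible world, and Dia ψ holds iff ψ holds at some accessible world.
Let φ = Dia Box Dia (s and not (r and s)). Evaluate φ at each world:
  0 (successors {0, 1, 2, 3, 4, 6, 7, 8}): φ is true.
  1 (successors {1, 5}): φ is true.
  2 (successors {1, 2, 3, 4, 5}): φ is true.
  3 (successors {0, 1, 4, 5}): φ is true.
  4 (successors {4, 5, 7, 8}): φ is true.
  5 (successors {0, 3, 4, 5, 6, 7, 8}): φ is true.
  6 (successors {3, 4, 5, 8}): φ is true.
  7 (successors {3, 4, 6, 7}): φ is true.
  8 (successors {1, 2, 4, 5, 6}): φ is true.
For instance, at 2:
  At 2: Dia Box Dia (s and not (r and s)) requires Box Dia (s and not (r and s)) at some successor in {1, 2, 3, 4, 5}.
    Box Dia (s and not (r and s)) holds at 1, so Dia Box Dia (s and not (r and s)) is true at 2.
      At 1: Box Dia (s and not (r and s)) requires Dia (s and not (r and s)) at every successor {1, 5}.
        At 1: Dia (s and not (r and s)) is true.
        At 5: Dia (s and not (r and s)) is true.
      So Box Dia (s and not (r and s)) is true at 1.

Yes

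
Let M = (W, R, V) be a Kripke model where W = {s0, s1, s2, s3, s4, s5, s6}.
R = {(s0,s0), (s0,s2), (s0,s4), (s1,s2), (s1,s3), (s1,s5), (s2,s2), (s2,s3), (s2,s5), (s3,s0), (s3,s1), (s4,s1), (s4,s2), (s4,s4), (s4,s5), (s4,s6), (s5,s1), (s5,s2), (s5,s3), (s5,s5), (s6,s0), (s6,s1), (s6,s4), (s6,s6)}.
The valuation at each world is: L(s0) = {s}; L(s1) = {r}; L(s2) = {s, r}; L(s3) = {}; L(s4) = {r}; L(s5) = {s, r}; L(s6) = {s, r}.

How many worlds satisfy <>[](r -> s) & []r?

Let φ = <>[](r -> s) & []r. Evaluate φ at each world:
  s0 (successors {s0, s2, s4}): φ is false.
  s1 (successors {s2, s3, s5}): φ is false.
  s2 (successors {s2, s3, s5}): φ is false.
  s3 (successors {s0, s1}): φ is false.
  s4 (successors {s1, s2, s4, s5, s6}): φ is true.
  s5 (successors {s1, s2, s3, s5}): φ is false.
  s6 (successors {s0, s1, s4, s6}): φ is false.
For instance, at s6:
  At s6: <>[](r -> s) is true, []r is false, so <>[](r -> s) & []r is false.
    At s6: <>[](r -> s) requires [](r -> s) at some successor in {s0, s1, s4, s6}.
      [](r -> s) holds at s1, so <>[](r -> s) is true at s6.
    At s6: []r requires r at every successor {s0, s1, s4, s6}.
      r fails at s0, so []r is false at s6.
Satisfying worlds: {s4}

1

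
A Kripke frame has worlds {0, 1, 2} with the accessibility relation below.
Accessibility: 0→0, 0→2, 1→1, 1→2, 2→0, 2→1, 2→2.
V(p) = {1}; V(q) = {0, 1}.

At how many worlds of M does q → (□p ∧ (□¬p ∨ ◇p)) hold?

Let φ = q → (□p ∧ (□¬p ∨ ◇p)). Evaluate φ at each world:
  0 (successors {0, 2}): φ is false.
  1 (successors {1, 2}): φ is false.
  2 (successors {0, 1, 2}): φ is true.
For instance, at 0:
  At 0: q is true, □p ∧ (□¬p ∨ ◇p) is false, so q → (□p ∧ (□¬p ∨ ◇p)) is false.
    At 0: □p is false, □¬p ∨ ◇p is true, so □p ∧ (□¬p ∨ ◇p) is false.
      At 0: □p requires p at every successor {0, 2}.
        p fails at 0, so □p is false at 0.
      At 0: □¬p is true, ◇p is false, so □¬p ∨ ◇p is true.
Satisfying worlds: {2}

1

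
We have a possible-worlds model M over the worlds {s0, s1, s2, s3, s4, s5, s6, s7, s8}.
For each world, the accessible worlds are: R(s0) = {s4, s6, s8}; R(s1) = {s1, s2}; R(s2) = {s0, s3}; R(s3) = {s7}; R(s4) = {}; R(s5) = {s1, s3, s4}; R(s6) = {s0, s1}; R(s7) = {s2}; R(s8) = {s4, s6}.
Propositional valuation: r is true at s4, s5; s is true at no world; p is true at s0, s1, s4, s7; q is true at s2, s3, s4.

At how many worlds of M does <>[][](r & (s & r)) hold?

3

Recall that []ψ holds at a world iff ψ holds at every accessible world, and <>ψ holds iff ψ holds at some accessible world.
Let φ = <>[][](r & (s & r)). Evaluate φ at each world:
  s0 (successors {s4, s6, s8}): φ is true.
  s1 (successors {s1, s2}): φ is false.
  s2 (successors {s0, s3}): φ is false.
  s3 (successors {s7}): φ is false.
  s4 (successors ∅): φ is false.
  s5 (successors {s1, s3, s4}): φ is true.
  s6 (successors {s0, s1}): φ is false.
  s7 (successors {s2}): φ is false.
  s8 (successors {s4, s6}): φ is true.
For instance, at s7:
  At s7: <>[][](r & (s & r)) requires [][](r & (s & r)) at some successor in {s2}.
    At s2: [][](r & (s & r)) is false.
  So <>[][](r & (s & r)) is false at s7.
Satisfying worlds: {s0, s5, s8}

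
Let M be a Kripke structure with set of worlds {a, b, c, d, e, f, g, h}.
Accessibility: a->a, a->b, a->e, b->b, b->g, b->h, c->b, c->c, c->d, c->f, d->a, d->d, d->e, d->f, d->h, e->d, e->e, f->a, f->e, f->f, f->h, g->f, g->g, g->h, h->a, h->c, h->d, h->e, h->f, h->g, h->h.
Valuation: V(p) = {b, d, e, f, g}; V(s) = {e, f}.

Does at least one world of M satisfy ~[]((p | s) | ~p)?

No

Let φ = ~[]((p | s) | ~p). Evaluate φ at each world:
  a (successors {a, b, e}): φ is false.
  b (successors {b, g, h}): φ is false.
  c (successors {b, c, d, f}): φ is false.
  d (successors {a, d, e, f, h}): φ is false.
  e (successors {d, e}): φ is false.
  f (successors {a, e, f, h}): φ is false.
  g (successors {f, g, h}): φ is false.
  h (successors {a, c, d, e, f, g, h}): φ is false.
For instance, at g:
  At g: []((p | s) | ~p) is true, so ~[]((p | s) | ~p) is false.
    At g: []((p | s) | ~p) requires (p | s) | ~p at every successor {f, g, h}.
      At f: (p | s) | ~p is true.
      At g: (p | s) | ~p is true.
      At h: (p | s) | ~p is true.
    So []((p | s) | ~p) is true at g.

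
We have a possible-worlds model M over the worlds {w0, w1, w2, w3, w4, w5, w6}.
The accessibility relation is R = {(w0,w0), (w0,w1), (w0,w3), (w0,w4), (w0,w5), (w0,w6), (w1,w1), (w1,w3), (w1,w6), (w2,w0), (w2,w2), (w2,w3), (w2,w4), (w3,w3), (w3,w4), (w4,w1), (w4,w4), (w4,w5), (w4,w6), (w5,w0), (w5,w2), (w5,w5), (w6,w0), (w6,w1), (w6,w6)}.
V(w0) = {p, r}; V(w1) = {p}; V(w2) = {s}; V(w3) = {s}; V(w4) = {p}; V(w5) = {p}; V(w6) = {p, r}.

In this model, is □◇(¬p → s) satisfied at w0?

Yes

At w0: □◇(¬p → s) requires ◇(¬p → s) at every successor {w0, w1, w3, w4, w5, w6}.
  At w0: ◇(¬p → s) is true.
  At w1: ◇(¬p → s) is true.
  At w3: ◇(¬p → s) is true.
  At w4: ◇(¬p → s) is true.
  At w5: ◇(¬p → s) is true.
  At w6: ◇(¬p → s) is true.
So □◇(¬p → s) is true at w0.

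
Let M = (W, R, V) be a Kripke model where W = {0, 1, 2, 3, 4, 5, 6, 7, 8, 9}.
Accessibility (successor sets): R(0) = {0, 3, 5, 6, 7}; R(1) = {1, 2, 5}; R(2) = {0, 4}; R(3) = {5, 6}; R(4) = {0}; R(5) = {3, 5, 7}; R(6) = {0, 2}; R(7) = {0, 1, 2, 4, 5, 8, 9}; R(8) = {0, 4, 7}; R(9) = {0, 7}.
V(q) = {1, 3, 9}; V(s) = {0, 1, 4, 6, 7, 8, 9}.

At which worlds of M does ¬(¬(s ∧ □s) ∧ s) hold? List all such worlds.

Let φ = ¬(¬(s ∧ □s) ∧ s). Evaluate φ at each world:
  0 (successors {0, 3, 5, 6, 7}): φ is false.
  1 (successors {1, 2, 5}): φ is false.
  2 (successors {0, 4}): φ is true.
  3 (successors {5, 6}): φ is true.
  4 (successors {0}): φ is true.
  5 (successors {3, 5, 7}): φ is true.
  6 (successors {0, 2}): φ is false.
  7 (successors {0, 1, 2, 4, 5, 8, 9}): φ is false.
  8 (successors {0, 4, 7}): φ is true.
  9 (successors {0, 7}): φ is true.
For instance, at 4:
  At 4: ¬(s ∧ □s) ∧ s is false, so ¬(¬(s ∧ □s) ∧ s) is true.
    At 4: ¬(s ∧ □s) is false, s is true, so ¬(s ∧ □s) ∧ s is false.
      At 4: s ∧ □s is true, so ¬(s ∧ □s) is false.
Satisfying worlds: {2, 3, 4, 5, 8, 9}

2, 3, 4, 5, 8, 9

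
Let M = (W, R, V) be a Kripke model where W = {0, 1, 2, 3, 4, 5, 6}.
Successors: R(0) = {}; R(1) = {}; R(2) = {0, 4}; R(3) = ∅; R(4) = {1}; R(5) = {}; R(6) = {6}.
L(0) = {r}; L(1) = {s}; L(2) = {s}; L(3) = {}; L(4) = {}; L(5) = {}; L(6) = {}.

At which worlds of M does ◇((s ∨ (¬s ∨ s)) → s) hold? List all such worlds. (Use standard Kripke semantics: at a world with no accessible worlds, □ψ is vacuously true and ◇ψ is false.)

4

Let φ = ◇((s ∨ (¬s ∨ s)) → s). Evaluate φ at each world:
  0 (successors ∅): φ is false.
  1 (successors ∅): φ is false.
  2 (successors {0, 4}): φ is false.
  3 (successors ∅): φ is false.
  4 (successors {1}): φ is true.
  5 (successors ∅): φ is false.
  6 (successors {6}): φ is false.
For instance, at 2:
  At 2: ◇((s ∨ (¬s ∨ s)) → s) requires (s ∨ (¬s ∨ s)) → s at some successor in {0, 4}.
    At 0: (s ∨ (¬s ∨ s)) → s is false.
    At 4: (s ∨ (¬s ∨ s)) → s is false.
  So ◇((s ∨ (¬s ∨ s)) → s) is false at 2.
Satisfying worlds: {4}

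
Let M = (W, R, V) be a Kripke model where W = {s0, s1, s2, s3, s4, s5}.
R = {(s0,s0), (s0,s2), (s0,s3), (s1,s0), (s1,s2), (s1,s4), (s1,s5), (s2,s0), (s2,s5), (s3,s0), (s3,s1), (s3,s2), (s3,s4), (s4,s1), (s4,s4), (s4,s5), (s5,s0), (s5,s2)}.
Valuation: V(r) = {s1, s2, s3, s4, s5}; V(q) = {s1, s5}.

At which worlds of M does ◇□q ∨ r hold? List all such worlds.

s1, s2, s3, s4, s5

Let φ = ◇□q ∨ r. Evaluate φ at each world:
  s0 (successors {s0, s2, s3}): φ is false.
  s1 (successors {s0, s2, s4, s5}): φ is true.
  s2 (successors {s0, s5}): φ is true.
  s3 (successors {s0, s1, s2, s4}): φ is true.
  s4 (successors {s1, s4, s5}): φ is true.
  s5 (successors {s0, s2}): φ is true.
For instance, at s2:
  At s2: ◇□q is false, r is true, so ◇□q ∨ r is true.
    At s2: ◇□q requires □q at some successor in {s0, s5}.
      At s0: □q is false.
      At s5: □q is false.
    So ◇□q is false at s2.
Satisfying worlds: {s1, s2, s3, s4, s5}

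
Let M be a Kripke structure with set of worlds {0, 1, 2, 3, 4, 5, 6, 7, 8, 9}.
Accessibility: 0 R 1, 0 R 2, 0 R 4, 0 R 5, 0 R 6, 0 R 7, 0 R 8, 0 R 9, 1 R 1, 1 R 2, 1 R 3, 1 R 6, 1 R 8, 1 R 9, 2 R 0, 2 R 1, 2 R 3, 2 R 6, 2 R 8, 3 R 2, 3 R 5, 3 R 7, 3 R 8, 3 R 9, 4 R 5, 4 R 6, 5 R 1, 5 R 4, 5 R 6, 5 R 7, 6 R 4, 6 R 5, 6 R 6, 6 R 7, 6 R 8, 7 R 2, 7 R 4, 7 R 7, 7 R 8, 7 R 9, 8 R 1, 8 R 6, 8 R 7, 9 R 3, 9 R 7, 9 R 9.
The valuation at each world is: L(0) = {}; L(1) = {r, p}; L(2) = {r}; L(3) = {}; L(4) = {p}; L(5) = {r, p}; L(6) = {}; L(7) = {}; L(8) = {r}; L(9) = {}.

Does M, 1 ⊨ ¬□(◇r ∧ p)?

At 1: □(◇r ∧ p) is false, so ¬□(◇r ∧ p) is true.
  At 1: □(◇r ∧ p) requires ◇r ∧ p at every successor {1, 2, 3, 6, 8, 9}.
    ◇r ∧ p fails at 2, so □(◇r ∧ p) is false at 1.
      At 2: ◇r is true, p is false, so ◇r ∧ p is false.

Yes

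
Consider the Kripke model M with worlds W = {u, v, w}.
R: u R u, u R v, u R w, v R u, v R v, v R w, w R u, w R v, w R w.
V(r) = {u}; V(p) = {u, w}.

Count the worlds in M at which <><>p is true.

3

Recall that <>ψ holds at a world iff ψ holds at some accessible world.
Let φ = <><>p. Evaluate φ at each world:
  u (successors {u, v, w}): φ is true.
  v (successors {u, v, w}): φ is true.
  w (successors {u, v, w}): φ is true.
For instance, at v:
  At v: <><>p requires <>p at some successor in {u, v, w}.
    <>p holds at u, so <><>p is true at v.
      At u: <>p requires p at some successor in {u, v, w}.
        p holds at u, so <>p is true at u.
Satisfying worlds: {u, v, w}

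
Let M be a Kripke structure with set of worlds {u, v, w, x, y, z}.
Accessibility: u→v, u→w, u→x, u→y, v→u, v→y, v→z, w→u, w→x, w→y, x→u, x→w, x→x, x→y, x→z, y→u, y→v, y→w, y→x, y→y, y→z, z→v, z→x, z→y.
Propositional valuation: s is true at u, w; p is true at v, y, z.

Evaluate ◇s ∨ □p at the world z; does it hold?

At z: ◇s is false, □p is false, so ◇s ∨ □p is false.
  At z: ◇s requires s at some successor in {v, x, y}.
    At v: s is false.
    At x: s is false.
    At y: s is false.
  So ◇s is false at z.
  At z: □p requires p at every successor {v, x, y}.
    p fails at x, so □p is false at z.

No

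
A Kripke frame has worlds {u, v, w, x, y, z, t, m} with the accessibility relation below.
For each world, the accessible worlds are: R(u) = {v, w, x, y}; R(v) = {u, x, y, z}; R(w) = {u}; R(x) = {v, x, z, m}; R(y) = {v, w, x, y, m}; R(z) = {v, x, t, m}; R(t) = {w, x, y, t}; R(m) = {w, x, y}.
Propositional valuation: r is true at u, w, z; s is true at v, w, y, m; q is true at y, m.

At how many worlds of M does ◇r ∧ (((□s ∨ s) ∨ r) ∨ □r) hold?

Let φ = ◇r ∧ (((□s ∨ s) ∨ r) ∨ □r). Evaluate φ at each world:
  u (successors {v, w, x, y}): φ is true.
  v (successors {u, x, y, z}): φ is true.
  w (successors {u}): φ is true.
  x (successors {v, x, z, m}): φ is false.
  y (successors {v, w, x, y, m}): φ is true.
  z (successors {v, x, t, m}): φ is false.
  t (successors {w, x, y, t}): φ is false.
  m (successors {w, x, y}): φ is true.
For instance, at t:
  At t: ◇r is true, ((□s ∨ s) ∨ r) ∨ □r is false, so ◇r ∧ (((□s ∨ s) ∨ r) ∨ □r) is false.
    At t: ◇r requires r at some successor in {w, x, y, t}.
      r holds at w, so ◇r is true at t.
    At t: (□s ∨ s) ∨ r is false, □r is false, so ((□s ∨ s) ∨ r) ∨ □r is false.
      At t: □s ∨ s is false, r is false, so (□s ∨ s) ∨ r is false.
      At t: □r requires r at every successor {w, x, y, t}.
        r fails at x, so □r is false at t.
Satisfying worlds: {u, v, w, y, m}

5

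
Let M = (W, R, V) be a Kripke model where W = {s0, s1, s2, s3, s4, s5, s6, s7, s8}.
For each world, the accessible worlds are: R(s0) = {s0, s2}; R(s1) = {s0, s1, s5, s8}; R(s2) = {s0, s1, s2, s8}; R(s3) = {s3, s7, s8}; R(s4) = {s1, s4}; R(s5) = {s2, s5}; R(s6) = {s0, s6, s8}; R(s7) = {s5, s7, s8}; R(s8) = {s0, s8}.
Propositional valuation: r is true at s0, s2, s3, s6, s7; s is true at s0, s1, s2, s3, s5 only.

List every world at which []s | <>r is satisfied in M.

Let φ = []s | <>r. Evaluate φ at each world:
  s0 (successors {s0, s2}): φ is true.
  s1 (successors {s0, s1, s5, s8}): φ is true.
  s2 (successors {s0, s1, s2, s8}): φ is true.
  s3 (successors {s3, s7, s8}): φ is true.
  s4 (successors {s1, s4}): φ is false.
  s5 (successors {s2, s5}): φ is true.
  s6 (successors {s0, s6, s8}): φ is true.
  s7 (successors {s5, s7, s8}): φ is true.
  s8 (successors {s0, s8}): φ is true.
For instance, at s8:
  At s8: []s is false, <>r is true, so []s | <>r is true.
    At s8: []s requires s at every successor {s0, s8}.
      s fails at s8, so []s is false at s8.
    At s8: <>r requires r at some successor in {s0, s8}.
      r holds at s0, so <>r is true at s8.
Satisfying worlds: {s0, s1, s2, s3, s5, s6, s7, s8}

s0, s1, s2, s3, s5, s6, s7, s8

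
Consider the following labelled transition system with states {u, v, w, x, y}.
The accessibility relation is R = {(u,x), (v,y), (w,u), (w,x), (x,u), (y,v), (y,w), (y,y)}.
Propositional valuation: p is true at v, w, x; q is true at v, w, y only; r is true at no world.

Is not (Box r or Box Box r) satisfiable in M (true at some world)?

Yes

Let φ = not (Box r or Box Box r). Evaluate φ at each world:
  u (successors {x}): φ is true.
  v (successors {y}): φ is true.
  w (successors {u, x}): φ is true.
  x (successors {u}): φ is true.
  y (successors {v, w, y}): φ is true.
Detail at u (witness):
  At u: Box r or Box Box r is false, so not (Box r or Box Box r) is true.
    At u: Box r is false, Box Box r is false, so Box r or Box Box r is false.
      At u: Box r requires r at every successor {x}.
        r fails at x, so Box r is false at u.
      At u: Box Box r requires Box r at every successor {x}.
        Box r fails at x, so Box Box r is false at u.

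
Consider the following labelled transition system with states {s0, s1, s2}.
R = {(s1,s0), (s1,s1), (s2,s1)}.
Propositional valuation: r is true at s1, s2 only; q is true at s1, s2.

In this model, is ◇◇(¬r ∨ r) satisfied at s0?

No

At s0: no accessible worlds, so ◇◇(¬r ∨ r) is false.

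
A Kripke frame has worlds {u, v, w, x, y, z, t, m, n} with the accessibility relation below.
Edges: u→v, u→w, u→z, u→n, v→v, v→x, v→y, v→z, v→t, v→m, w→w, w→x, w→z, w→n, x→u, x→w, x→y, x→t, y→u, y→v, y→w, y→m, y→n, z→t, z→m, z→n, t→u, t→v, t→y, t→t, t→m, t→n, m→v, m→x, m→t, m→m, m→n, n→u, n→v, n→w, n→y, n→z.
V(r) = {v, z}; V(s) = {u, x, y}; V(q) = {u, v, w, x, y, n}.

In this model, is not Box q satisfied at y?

At y: Box q is false, so not Box q is true.
  At y: Box q requires q at every successor {u, v, w, m, n}.
    q fails at m, so Box q is false at y.

Yes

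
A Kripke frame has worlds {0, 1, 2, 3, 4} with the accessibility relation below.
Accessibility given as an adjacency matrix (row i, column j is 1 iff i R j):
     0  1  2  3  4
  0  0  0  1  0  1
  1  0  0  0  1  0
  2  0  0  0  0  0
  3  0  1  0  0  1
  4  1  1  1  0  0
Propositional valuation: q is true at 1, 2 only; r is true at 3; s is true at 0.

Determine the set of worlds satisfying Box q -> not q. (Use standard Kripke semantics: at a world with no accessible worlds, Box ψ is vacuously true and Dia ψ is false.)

Recall that Box ψ holds at a world iff ψ holds at every accessible world, and Dia ψ holds iff ψ holds at some accessible world.
Let φ = Box q -> not q. Evaluate φ at each world:
  0 (successors {2, 4}): φ is true.
  1 (successors {3}): φ is true.
  2 (successors ∅): φ is false.
  3 (successors {1, 4}): φ is true.
  4 (successors {0, 1, 2}): φ is true.
For instance, at 3:
  At 3: Box q is false, not q is true, so Box q -> not q is true.
    At 3: Box q requires q at every successor {1, 4}.
      q fails at 4, so Box q is false at 3.
Satisfying worlds: {0, 1, 3, 4}

0, 1, 3, 4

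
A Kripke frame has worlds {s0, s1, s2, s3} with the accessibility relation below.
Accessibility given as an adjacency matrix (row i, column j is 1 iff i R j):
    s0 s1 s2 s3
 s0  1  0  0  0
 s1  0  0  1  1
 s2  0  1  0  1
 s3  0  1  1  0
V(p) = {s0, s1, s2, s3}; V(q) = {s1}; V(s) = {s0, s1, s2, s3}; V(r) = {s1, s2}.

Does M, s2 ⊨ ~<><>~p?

Yes

Recall that <>ψ holds at a world iff ψ holds at some accessible world.
At s2: <><>~p is false, so ~<><>~p is true.
  At s2: <><>~p requires <>~p at some successor in {s1, s3}.
    At s1: <>~p is false.
    At s3: <>~p is false.
  So <><>~p is false at s2.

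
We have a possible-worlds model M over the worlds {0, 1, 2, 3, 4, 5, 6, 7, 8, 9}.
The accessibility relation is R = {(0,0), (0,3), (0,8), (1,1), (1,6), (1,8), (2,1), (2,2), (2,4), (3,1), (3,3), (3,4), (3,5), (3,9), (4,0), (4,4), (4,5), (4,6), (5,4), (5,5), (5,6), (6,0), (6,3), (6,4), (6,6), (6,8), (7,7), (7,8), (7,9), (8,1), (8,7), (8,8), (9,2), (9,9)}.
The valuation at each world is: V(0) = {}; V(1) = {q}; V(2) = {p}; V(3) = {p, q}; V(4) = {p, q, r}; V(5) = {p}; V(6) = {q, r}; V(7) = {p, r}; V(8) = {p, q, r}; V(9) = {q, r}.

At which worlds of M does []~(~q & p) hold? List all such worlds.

Recall that []ψ holds at a world iff ψ holds at every accessible world, and <>ψ holds iff ψ holds at some accessible world.
Let φ = []~(~q & p). Evaluate φ at each world:
  0 (successors {0, 3, 8}): φ is true.
  1 (successors {1, 6, 8}): φ is true.
  2 (successors {1, 2, 4}): φ is false.
  3 (successors {1, 3, 4, 5, 9}): φ is false.
  4 (successors {0, 4, 5, 6}): φ is false.
  5 (successors {4, 5, 6}): φ is false.
  6 (successors {0, 3, 4, 6, 8}): φ is true.
  7 (successors {7, 8, 9}): φ is false.
  8 (successors {1, 7, 8}): φ is false.
  9 (successors {2, 9}): φ is false.
For instance, at 9:
  At 9: []~(~q & p) requires ~(~q & p) at every successor {2, 9}.
    ~(~q & p) fails at 2, so []~(~q & p) is false at 9.
Satisfying worlds: {0, 1, 6}

0, 1, 6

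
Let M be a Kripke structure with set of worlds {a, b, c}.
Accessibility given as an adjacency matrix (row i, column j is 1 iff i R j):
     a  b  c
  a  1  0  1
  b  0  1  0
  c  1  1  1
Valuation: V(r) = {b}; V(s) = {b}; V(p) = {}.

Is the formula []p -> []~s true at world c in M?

Yes

At c: []p is false, []~s is false, so []p -> []~s is true.
  At c: []p requires p at every successor {a, b, c}.
    p fails at a, so []p is false at c.
  At c: []~s requires ~s at every successor {a, b, c}.
    ~s fails at b, so []~s is false at c.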